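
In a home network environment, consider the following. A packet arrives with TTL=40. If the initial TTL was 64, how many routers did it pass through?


Given: initial TTL = 64, received TTL = 40
Hops = initial TTL - received TTL
Hops = 64 - 40 = 24

24


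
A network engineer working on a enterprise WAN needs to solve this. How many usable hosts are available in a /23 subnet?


Given: subnet mask /23
Host bits = 32 - 23 = 9
Total addresses = 2^9 = 512
Usable hosts = 512 - 2 (network + broadcast) = 510

510


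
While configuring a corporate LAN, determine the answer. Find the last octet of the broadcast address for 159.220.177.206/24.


Given: IP = 159.220.177.206, prefix = /24
Host bits = 32 - 24 = 8
Network last octet = 206 AND mask = 0
Host part size = 2^8 - 1 = 255
Broadcast last octet = 0 OR 255 = 255

255


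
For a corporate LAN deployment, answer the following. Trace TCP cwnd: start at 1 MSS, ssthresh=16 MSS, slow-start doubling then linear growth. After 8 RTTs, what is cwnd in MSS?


RTT 0: cwnd = 1 MSS (initial)
RTT 1: cwnd = 2 MSS (slow start, doubled)
RTT 2: cwnd = 4 MSS (slow start, doubled)
RTT 3: cwnd = 8 MSS (slow start, doubled)
RTT 4: cwnd = 16 MSS (slow start, doubled)
RTT 5: cwnd = 17 MSS (congestion avoidance, +1)
RTT 6: cwnd = 18 MSS (congestion avoidance, +1)
RTT 7: cwnd = 19 MSS (congestion avoidance, +1)
RTT 8: cwnd = 20 MSS (congestion avoidance, +1)

20


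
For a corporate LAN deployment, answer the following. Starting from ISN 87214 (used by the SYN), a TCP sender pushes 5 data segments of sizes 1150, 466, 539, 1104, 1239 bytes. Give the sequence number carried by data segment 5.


The SYN occupies sequence number ISN = 87214, so the first data byte is ISN + 1 = 87215.
SEQ of data segment i = (ISN + 1) + sum of payload sizes of segments 1..i-1.
Segment 1: SEQ = 87215, payload = 1150 bytes
Segment 2: SEQ = 88365, payload = 466 bytes
Segment 3: SEQ = 88831, payload = 539 bytes
Segment 4: SEQ = 89370, payload = 1104 bytes
Segment 5: SEQ = 90474, payload = 1239 bytes
SEQ of segment 5 = 87215 + 1150 + 466 + 539 + 1104 = 90474

90474


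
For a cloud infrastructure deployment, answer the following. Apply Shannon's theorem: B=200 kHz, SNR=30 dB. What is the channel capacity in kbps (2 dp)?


Given: B = 200 kHz, SNR = 30 dB
SNR linear = 10^(30/10) = 1000
1 + SNR = 1001
log2(1001) = 9.9672262588
C = 200 * 1000 * 9.9672262588 = 1993445.2518 bps
C = 1993.445252 kbps -> 1993.45 kbps (2 dp)

1993.45


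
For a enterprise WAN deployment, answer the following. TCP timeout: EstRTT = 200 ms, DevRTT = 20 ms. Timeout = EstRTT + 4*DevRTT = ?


Given: EstRTT = 200 ms, DevRTT = 20 ms
Timeout = EstRTT + 4 * DevRTT
4 * DevRTT = 4 * 20 = 80
Timeout = 200 + 80 = 280 ms

280


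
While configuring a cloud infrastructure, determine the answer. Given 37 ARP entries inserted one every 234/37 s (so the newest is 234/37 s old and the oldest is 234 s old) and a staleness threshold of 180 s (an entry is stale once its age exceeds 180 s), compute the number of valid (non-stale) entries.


Ages are k * 234/37 s for k = 1..37 (spacing = 6.3243 s).
Entry k is valid iff k * 234/37 <= 180 iff k <= 37 * 180 / 234 = 28.4615
n_valid = floor(28.4615) = 28
(n_stale = 37 - 28 = 9)

28


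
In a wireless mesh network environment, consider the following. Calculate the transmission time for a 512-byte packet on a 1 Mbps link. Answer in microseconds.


Given: packet = 512 bytes, bandwidth = 1 Mbps
Packet in bits = 512 * 8 = 4096 bits
Bandwidth = 1 * 10^6 = 1000000 bps
Time = 4096 / 1000000 seconds
Time in us = 4096 * 10^6 / 1000000 = 4096

4096


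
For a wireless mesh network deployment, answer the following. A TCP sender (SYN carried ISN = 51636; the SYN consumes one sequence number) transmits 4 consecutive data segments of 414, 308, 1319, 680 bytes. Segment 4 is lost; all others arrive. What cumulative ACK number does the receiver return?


SYN uses sequence number 51636; first data byte = ISN + 1 = 51637.
Segment 1: SEQ = 51637, len = 414 B, covers [51637, 52050]
Segment 2: SEQ = 52051, len = 308 B, covers [52051, 52358]
Segment 3: SEQ = 52359, len = 1319 B, covers [52359, 53677]
Segment 4: SEQ = 53678, len = 680 B, covers [53678, 54357] [LOST]
In-order data received: bytes [51637, 53677] (segments 1..3).
Segment 4 missing -> gap begins at byte 53678.
Cumulative ACK = next expected in-order byte = 51637 + 414 + 308 + 1319 = 53678

53678


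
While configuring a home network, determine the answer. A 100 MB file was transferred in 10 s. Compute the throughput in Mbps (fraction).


Given: file = 100 MB, time = 10 s
File in Mb = 100 * 8 = 800 Mb
Throughput = 800 / 10 Mbps
Throughput = 80 Mbps

80


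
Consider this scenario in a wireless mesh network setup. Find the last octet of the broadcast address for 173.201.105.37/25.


Given: IP = 173.201.105.37, prefix = /25
Host bits = 32 - 25 = 7
Network last octet = 37 AND mask = 0
Host part size = 2^7 - 1 = 127
Broadcast last octet = 0 OR 127 = 127

127


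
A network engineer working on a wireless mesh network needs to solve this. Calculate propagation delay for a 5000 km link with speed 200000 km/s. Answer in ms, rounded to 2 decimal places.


Given: distance = 5000 km, speed = 200000 km/s
Delay = distance / speed = 5000 / 200000 seconds
Delay in ms = 5000 * 1000 / 200000
Delay = 25.0000 ms
Rounded to 2 dp = 25.00 ms

25.00


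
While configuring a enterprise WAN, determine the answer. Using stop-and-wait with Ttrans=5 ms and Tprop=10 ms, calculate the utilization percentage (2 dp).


Given: Ttrans = 5 ms, Tprop = 10 ms
RTT = 2 * Tprop = 2 * 10 = 20 ms
U = Ttrans / (Ttrans + RTT)
U = 5 / (5 + 20)
U = 5 / 25 = 0.2
U% = 20.00%

20.00


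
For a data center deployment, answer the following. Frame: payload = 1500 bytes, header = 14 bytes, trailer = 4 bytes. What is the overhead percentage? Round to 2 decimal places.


Given: payload = 1500 B, header = 14 B, trailer = 4 B
Overhead bytes = header + trailer = 14 + 4 = 18
Total frame = payload + overhead = 1500 + 18 = 1518
Overhead % = 18 / 1518 * 100 = 1.1858% -> 1.19% (2 dp)

1.19


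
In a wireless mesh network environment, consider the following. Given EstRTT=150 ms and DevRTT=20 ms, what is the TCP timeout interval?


Given: EstRTT = 150 ms, DevRTT = 20 ms
Timeout = EstRTT + 4 * DevRTT
4 * DevRTT = 4 * 20 = 80
Timeout = 150 + 80 = 230 ms

230


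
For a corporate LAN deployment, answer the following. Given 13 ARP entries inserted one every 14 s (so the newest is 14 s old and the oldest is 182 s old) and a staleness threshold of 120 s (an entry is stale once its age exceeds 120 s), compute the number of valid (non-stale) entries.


Ages are k * 182/13 s for k = 1..13 (spacing = 14.0000 s).
Entry k is valid iff k * 182/13 <= 120 iff k <= 13 * 120 / 182 = 8.5714
n_valid = floor(8.5714) = 8
(n_stale = 13 - 8 = 5)

8


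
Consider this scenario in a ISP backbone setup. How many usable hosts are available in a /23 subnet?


Given: subnet mask /23
Host bits = 32 - 23 = 9
Total addresses = 2^9 = 512
Usable hosts = 512 - 2 (network + broadcast) = 510

510


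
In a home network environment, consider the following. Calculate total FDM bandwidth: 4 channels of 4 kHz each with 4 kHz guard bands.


Given: 4 channels, 4 kHz each, guard = 4 kHz
Channel bandwidth = 4 * 4 = 16 kHz
Guard bands = 3 gaps * 4 kHz = 12 kHz
Total = 16 + 12 = 28 kHz

28


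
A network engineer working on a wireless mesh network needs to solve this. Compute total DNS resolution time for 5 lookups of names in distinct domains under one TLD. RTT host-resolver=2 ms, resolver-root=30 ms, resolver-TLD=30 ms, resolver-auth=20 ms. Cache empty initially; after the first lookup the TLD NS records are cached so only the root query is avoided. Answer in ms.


Lookup 1 (cold cache): local + root + TLD + auth = 2 + 30 + 30 + 20 = 82 ms
Lookups 2..5 (TLD NS cached -> skip root; new domain -> still ask TLD and auth): local + TLD + auth = 2 + 30 + 20 = 52 ms each
Remaining 4 lookups: 4 * 52 = 208 ms
Total = 82 + 208 = 290 ms

290


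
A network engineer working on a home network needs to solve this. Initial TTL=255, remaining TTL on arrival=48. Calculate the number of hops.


Given: initial TTL = 255, received TTL = 48
Hops = initial TTL - received TTL
Hops = 255 - 48 = 207

207


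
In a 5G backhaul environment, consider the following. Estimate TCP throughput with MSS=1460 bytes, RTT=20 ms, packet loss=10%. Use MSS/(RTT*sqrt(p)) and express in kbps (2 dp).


Given: MSS = 1460 bytes, RTT = 20 ms, loss = 10%
RTT in seconds = 20 / 1000 = 0.02
Loss rate = 10% = 0.1
sqrt(loss) = sqrt(0.1) = 0.316227766017
Throughput (bytes/s) = 1460 / (0.02 * 0.316227766017) = 230846.2692
Throughput (kbps) = 230846.2692 * 8 / 1000 = 1846.770154 -> 1846.77 kbps (2 dp)

1846.77


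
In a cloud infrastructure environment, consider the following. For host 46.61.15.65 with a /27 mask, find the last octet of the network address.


Given: IP = 46.61.15.65, prefix = /27
Subnet mask = 255.255.255.224
Last octet of IP: 65
Last octet of mask: 224
Network last octet = 65 AND 224 = 64

64


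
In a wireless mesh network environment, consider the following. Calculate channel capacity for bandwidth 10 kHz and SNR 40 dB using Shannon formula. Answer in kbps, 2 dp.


Given: B = 10 kHz, SNR = 40 dB
SNR linear = 10^(40/10) = 10000
1 + SNR = 10001
log2(10001) = 13.2878566418
C = 10 * 1000 * 13.2878566418 = 132878.5664 bps
C = 132.878566 kbps -> 132.88 kbps (2 dp)

132.88


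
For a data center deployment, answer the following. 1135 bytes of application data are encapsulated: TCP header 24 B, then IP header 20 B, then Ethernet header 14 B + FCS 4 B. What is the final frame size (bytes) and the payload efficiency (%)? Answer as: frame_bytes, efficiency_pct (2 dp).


TCP segment = 1135 + 24 = 1159 B
IP packet = 1159 + 20 = 1179 B
Ethernet frame = 1179 + 14 + 4 = 1197 B
Efficiency = app / frame = 1135 / 1197 = 0.948204 = 94.8204% -> 94.82% (2 dp)

1197, 94.82


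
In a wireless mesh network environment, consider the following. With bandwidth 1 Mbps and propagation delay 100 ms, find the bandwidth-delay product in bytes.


Given: bandwidth = 1 Mbps, delay = 100 ms
BDP in bits = 1 * 10^6 * 100 / 1000
BDP in bits = 100000
BDP in bytes = 100000 / 8 = 12500

12500


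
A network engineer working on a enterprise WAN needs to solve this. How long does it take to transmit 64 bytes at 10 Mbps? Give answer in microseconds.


Given: packet = 64 bytes, bandwidth = 10 Mbps
Packet in bits = 64 * 8 = 512 bits
Bandwidth = 10 * 10^6 = 10000000 bps
Time = 512 / 10000000 seconds
Time in us = 512 * 10^6 / 10000000 = 51.2

51.2


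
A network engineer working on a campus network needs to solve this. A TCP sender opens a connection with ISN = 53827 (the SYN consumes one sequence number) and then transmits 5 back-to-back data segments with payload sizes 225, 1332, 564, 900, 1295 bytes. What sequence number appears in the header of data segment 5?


The SYN occupies sequence number ISN = 53827, so the first data byte is ISN + 1 = 53828.
SEQ of data segment i = (ISN + 1) + sum of payload sizes of segments 1..i-1.
Segment 1: SEQ = 53828, payload = 225 bytes
Segment 2: SEQ = 54053, payload = 1332 bytes
Segment 3: SEQ = 55385, payload = 564 bytes
Segment 4: SEQ = 55949, payload = 900 bytes
Segment 5: SEQ = 56849, payload = 1295 bytes
SEQ of segment 5 = 53828 + 225 + 1332 + 564 + 900 = 56849

56849


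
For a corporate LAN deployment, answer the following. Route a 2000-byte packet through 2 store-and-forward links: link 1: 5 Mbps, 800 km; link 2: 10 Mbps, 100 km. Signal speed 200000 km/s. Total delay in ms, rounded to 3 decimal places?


Packet = 2000 bytes = 16000 bits. Store-and-forward: sum (t_trans + t_prop) per link.
Link 1: t_trans = 16000/(5*10^6) s = 3.2000 ms; t_prop = 800/200000 s = 4.0000 ms; subtotal = 7.2000 ms
Link 2: t_trans = 16000/(10*10^6) s = 1.6000 ms; t_prop = 100/200000 s = 0.5000 ms; subtotal = 2.1000 ms
End-to-end = 7.2000 + 2.1000 = 9.3000 ms -> 9.300 ms (3 dp)

9.300


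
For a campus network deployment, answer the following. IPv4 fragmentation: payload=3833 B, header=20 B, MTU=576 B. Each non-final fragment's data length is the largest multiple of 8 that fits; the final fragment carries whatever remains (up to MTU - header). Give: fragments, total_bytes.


Max data per non-final fragment = floor((MTU - header)/8)*8 = floor((576 - 20)/8)*8 = floor(556/8)*8 = 552 B
Final fragment needs no 8-byte alignment: it can carry up to MTU - header = 556 B
Non-final fragments needed = ceil((payload - 556) / 552) = ceil(3277/552) = ceil(5.9366) = 6
Number of fragments = 6 + 1 = 7
Fragment sizes (data): 6 * 552 B + 521 B (last, 521 <= 556 OK)
Total bytes sent = payload + n_frags * header = 3833 + 7*20 = 3833 + 140 = 3973 B

7, 3973


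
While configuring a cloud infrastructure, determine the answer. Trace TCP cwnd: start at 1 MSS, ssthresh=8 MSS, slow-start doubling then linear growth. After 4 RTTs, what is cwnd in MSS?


RTT 0: cwnd = 1 MSS (initial)
RTT 1: cwnd = 2 MSS (slow start, doubled)
RTT 2: cwnd = 4 MSS (slow start, doubled)
RTT 3: cwnd = 8 MSS (slow start, doubled)
RTT 4: cwnd = 9 MSS (congestion avoidance, +1)

9


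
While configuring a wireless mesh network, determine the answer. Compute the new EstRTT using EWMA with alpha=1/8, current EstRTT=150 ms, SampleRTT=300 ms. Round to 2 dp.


Given: EstRTT = 150 ms, SampleRTT = 300 ms, alpha = 1/8
New EstRTT = (1 - alpha) * EstRTT + alpha * SampleRTT
(7/8) * 150 = 131.25
(1/8) * 300 = 37.5
New EstRTT = 131.25 + 37.5 = 168.75 ms -> 168.75 ms (2 dp)

168.75


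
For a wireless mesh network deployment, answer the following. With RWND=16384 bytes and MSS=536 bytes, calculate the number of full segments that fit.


Given: RWND = 16384 bytes, MSS = 536 bytes
Full segments = floor(RWND / MSS)
Full segments = floor(16384 / 536)
Full segments = floor(30.5672) = 30

30


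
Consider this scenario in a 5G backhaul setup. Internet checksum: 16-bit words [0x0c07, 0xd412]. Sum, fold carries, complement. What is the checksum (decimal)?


Given words: [0x0c07, 0xd412]
Step 1: Sum all words
Raw sum = 3079 + 54290 = 57369
One's complement = ~57369 & 0xFFFF = 8166

8166


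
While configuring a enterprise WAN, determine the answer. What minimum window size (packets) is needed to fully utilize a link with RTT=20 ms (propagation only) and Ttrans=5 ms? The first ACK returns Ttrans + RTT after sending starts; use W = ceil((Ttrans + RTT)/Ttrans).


Given: Ttrans = 5 ms, RTT = 20 ms (= 2 * Tprop, Tprop = 10 ms)
Time until first ACK returns = Ttrans + RTT = 5 + 20 = 25 ms
Need W * Ttrans >= Ttrans + RTT  ->  W >= (Ttrans + RTT) / Ttrans
(Ttrans + RTT) / Ttrans = 25 / 5 = 5
W_min = ceil(5) = 5

5


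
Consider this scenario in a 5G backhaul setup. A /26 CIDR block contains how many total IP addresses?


Given: CIDR prefix /26
Host bits = 32 - 26 = 6
Total addresses = 2^6 = 64

64


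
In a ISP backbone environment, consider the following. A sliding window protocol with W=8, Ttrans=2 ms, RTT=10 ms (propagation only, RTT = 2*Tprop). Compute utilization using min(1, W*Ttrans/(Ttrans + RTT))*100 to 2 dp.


Given: W = 8, Ttrans = 2 ms, RTT = 10 ms (= 2 * Tprop, Tprop = 5 ms)
Cycle time = Ttrans + RTT = 2 + 10 = 12 ms (first packet sent until its ACK returns)
W * Ttrans = 8 * 2 = 16 ms of sending per cycle
W * Ttrans / (Ttrans + RTT) = 16 / 12 = 1.333333
U = min(1, 1.333333) = 1.000000
U% = 100.00%

100.00


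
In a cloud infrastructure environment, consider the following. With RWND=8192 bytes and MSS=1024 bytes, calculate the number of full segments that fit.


Given: RWND = 8192 bytes, MSS = 1024 bytes
Full segments = floor(RWND / MSS)
Full segments = floor(8192 / 1024)
Full segments = floor(8.0) = 8

8


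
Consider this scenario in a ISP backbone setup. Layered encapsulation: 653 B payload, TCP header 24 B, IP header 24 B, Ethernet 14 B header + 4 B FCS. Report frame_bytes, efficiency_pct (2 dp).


TCP segment = 653 + 24 = 677 B
IP packet = 677 + 24 = 701 B
Ethernet frame = 701 + 14 + 4 = 719 B
Efficiency = app / frame = 653 / 719 = 0.908206 = 90.8206% -> 90.82% (2 dp)

719, 90.82


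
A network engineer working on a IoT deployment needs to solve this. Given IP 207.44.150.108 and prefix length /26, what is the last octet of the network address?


Given: IP = 207.44.150.108, prefix = /26
Subnet mask = 255.255.255.192
Last octet of IP: 108
Last octet of mask: 192
Network last octet = 108 AND 192 = 64

64


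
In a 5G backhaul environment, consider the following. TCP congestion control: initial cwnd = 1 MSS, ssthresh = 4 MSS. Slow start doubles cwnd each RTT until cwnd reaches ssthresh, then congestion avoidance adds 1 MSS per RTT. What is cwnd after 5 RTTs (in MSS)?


RTT 0: cwnd = 1 MSS (initial)
RTT 1: cwnd = 2 MSS (slow start, doubled)
RTT 2: cwnd = 4 MSS (slow start, doubled)
RTT 3: cwnd = 5 MSS (congestion avoidance, +1)
RTT 4: cwnd = 6 MSS (congestion avoidance, +1)
RTT 5: cwnd = 7 MSS (congestion avoidance, +1)

7


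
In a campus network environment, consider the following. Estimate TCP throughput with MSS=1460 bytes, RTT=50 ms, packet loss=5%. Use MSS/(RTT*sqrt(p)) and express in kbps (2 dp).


Given: MSS = 1460 bytes, RTT = 50 ms, loss = 5%
RTT in seconds = 50 / 1000 = 0.05
Loss rate = 5% = 0.05
sqrt(loss) = sqrt(0.05) = 0.223606797750
Throughput (bytes/s) = 1460 / (0.05 * 0.223606797750) = 130586.3699
Throughput (kbps) = 130586.3699 * 8 / 1000 = 1044.690959 -> 1044.69 kbps (2 dp)

1044.69


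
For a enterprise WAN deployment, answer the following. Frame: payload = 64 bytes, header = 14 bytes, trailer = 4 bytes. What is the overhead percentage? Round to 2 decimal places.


Given: payload = 64 B, header = 14 B, trailer = 4 B
Overhead bytes = header + trailer = 14 + 4 = 18
Total frame = payload + overhead = 64 + 18 = 82
Overhead % = 18 / 82 * 100 = 21.9512% -> 21.95% (2 dp)

21.95


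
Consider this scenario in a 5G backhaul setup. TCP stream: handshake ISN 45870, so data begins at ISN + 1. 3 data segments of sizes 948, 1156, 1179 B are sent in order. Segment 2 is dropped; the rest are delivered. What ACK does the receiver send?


SYN uses sequence number 45870; first data byte = ISN + 1 = 45871.
Segment 1: SEQ = 45871, len = 948 B, covers [45871, 46818]
Segment 2: SEQ = 46819, len = 1156 B, covers [46819, 47974] [LOST]
Segment 3: SEQ = 47975, len = 1179 B, covers [47975, 49153]
In-order data received: bytes [45871, 46818] (segments 1..1).
Segment 2 missing -> gap begins at byte 46819; later segments buffered out of order.
Cumulative ACK = next expected in-order byte = 45871 + 948 = 46819

46819


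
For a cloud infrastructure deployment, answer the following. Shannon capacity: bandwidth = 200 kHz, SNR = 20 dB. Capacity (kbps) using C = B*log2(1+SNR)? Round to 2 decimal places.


Given: B = 200 kHz, SNR = 20 dB
SNR linear = 10^(20/10) = 100
1 + SNR = 101
log2(101) = 6.6582114828
C = 200 * 1000 * 6.6582114828 = 1331642.2966 bps
C = 1331.642297 kbps -> 1331.64 kbps (2 dp)

1331.64


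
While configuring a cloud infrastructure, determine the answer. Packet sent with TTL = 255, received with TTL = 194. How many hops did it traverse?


Given: initial TTL = 255, received TTL = 194
Hops = initial TTL - received TTL
Hops = 255 - 194 = 61

61


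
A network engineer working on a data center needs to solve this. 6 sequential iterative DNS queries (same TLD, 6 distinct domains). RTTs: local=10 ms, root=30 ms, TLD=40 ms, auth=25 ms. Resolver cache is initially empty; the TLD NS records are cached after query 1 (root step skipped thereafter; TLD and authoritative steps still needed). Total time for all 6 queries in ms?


Lookup 1 (cold cache): local + root + TLD + auth = 10 + 30 + 40 + 25 = 105 ms
Lookups 2..6 (TLD NS cached -> skip root; new domain -> still ask TLD and auth): local + TLD + auth = 10 + 40 + 25 = 75 ms each
Remaining 5 lookups: 5 * 75 = 375 ms
Total = 105 + 375 = 480 ms

480


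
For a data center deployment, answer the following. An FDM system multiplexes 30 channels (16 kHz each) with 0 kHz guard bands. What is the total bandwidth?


Given: 30 channels, 16 kHz each, guard = 0 kHz
Channel bandwidth = 30 * 16 = 480 kHz
Guard bands = 29 gaps * 0 kHz = 0 kHz
Total = 480 + 0 = 480 kHz

480


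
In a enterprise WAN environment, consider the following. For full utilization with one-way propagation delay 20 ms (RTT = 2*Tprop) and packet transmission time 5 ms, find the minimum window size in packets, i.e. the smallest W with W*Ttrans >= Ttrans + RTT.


Given: Ttrans = 5 ms, RTT = 40 ms (= 2 * Tprop, Tprop = 20 ms)
Time until first ACK returns = Ttrans + RTT = 5 + 40 = 45 ms
Need W * Ttrans >= Ttrans + RTT  ->  W >= (Ttrans + RTT) / Ttrans
(Ttrans + RTT) / Ttrans = 45 / 5 = 9
W_min = ceil(9) = 9

9


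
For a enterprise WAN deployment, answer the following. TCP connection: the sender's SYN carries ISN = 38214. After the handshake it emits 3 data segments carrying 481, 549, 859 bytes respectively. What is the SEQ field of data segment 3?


The SYN occupies sequence number ISN = 38214, so the first data byte is ISN + 1 = 38215.
SEQ of data segment i = (ISN + 1) + sum of payload sizes of segments 1..i-1.
Segment 1: SEQ = 38215, payload = 481 bytes
Segment 2: SEQ = 38696, payload = 549 bytes
Segment 3: SEQ = 39245, payload = 859 bytes
SEQ of segment 3 = 38215 + 481 + 549 = 39245

39245


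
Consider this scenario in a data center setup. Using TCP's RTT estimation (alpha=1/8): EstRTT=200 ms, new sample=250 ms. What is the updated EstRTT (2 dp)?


Given: EstRTT = 200 ms, SampleRTT = 250 ms, alpha = 1/8
New EstRTT = (1 - alpha) * EstRTT + alpha * SampleRTT
(7/8) * 200 = 175
(1/8) * 250 = 31.25
New EstRTT = 175 + 31.25 = 206.25 ms -> 206.25 ms (2 dp)

206.25


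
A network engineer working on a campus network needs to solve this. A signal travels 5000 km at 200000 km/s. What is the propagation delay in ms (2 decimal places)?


Given: distance = 5000 km, speed = 200000 km/s
Delay = distance / speed = 5000 / 200000 seconds
Delay in ms = 5000 * 1000 / 200000
Delay = 25.0000 ms
Rounded to 2 dp = 25.00 ms

25.00


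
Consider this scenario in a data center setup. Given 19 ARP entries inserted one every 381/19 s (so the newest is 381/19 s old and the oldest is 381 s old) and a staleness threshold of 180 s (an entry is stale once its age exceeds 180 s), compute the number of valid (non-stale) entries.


Ages are k * 381/19 s for k = 1..19 (spacing = 20.0526 s).
Entry k is valid iff k * 381/19 <= 180 iff k <= 19 * 180 / 381 = 8.9764
n_valid = floor(8.9764) = 8
(n_stale = 19 - 8 = 11)

8


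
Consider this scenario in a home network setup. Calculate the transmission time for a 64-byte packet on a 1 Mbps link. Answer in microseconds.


Given: packet = 64 bytes, bandwidth = 1 Mbps
Packet in bits = 64 * 8 = 512 bits
Bandwidth = 1 * 10^6 = 1000000 bps
Time = 512 / 1000000 seconds
Time in us = 512 * 10^6 / 1000000 = 512

512


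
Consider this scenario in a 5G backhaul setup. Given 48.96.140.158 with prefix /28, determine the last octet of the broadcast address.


Given: IP = 48.96.140.158, prefix = /28
Host bits = 32 - 28 = 4
Network last octet = 158 AND mask = 144
Host part size = 2^4 - 1 = 15
Broadcast last octet = 144 OR 15 = 159

159


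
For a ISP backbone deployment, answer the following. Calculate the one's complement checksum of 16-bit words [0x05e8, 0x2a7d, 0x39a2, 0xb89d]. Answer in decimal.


Given words: [0x05e8, 0x2a7d, 0x39a2, 0xb89d]
Step 1: Sum all words
Raw sum = 1512 + 10877 + 14754 + 47261 = 74404
Step 2: Fold carry: (8868 + 1) = 8869
One's complement = ~8869 & 0xFFFF = 56666

56666


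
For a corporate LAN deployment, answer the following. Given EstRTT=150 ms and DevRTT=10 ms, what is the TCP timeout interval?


Given: EstRTT = 150 ms, DevRTT = 10 ms
Timeout = EstRTT + 4 * DevRTT
4 * DevRTT = 4 * 10 = 40
Timeout = 150 + 40 = 190 ms

190


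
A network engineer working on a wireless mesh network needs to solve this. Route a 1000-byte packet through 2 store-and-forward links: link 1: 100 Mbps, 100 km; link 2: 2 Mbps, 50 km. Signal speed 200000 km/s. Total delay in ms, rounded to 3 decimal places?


Packet = 1000 bytes = 8000 bits. Store-and-forward: sum (t_trans + t_prop) per link.
Link 1: t_trans = 8000/(100*10^6) s = 0.0800 ms; t_prop = 100/200000 s = 0.5000 ms; subtotal = 0.5800 ms
Link 2: t_trans = 8000/(2*10^6) s = 4.0000 ms; t_prop = 50/200000 s = 0.2500 ms; subtotal = 4.2500 ms
End-to-end = 0.5800 + 4.2500 = 4.8300 ms -> 4.830 ms (3 dp)

4.830


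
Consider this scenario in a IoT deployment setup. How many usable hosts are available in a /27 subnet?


Given: subnet mask /27
Host bits = 32 - 27 = 5
Total addresses = 2^5 = 32
Usable hosts = 32 - 2 (network + broadcast) = 30

30


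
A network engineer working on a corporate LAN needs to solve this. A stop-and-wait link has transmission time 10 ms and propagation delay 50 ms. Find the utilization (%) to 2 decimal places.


Given: Ttrans = 10 ms, Tprop = 50 ms
RTT = 2 * Tprop = 2 * 50 = 100 ms
U = Ttrans / (Ttrans + RTT)
U = 10 / (10 + 100)
U = 10 / 110 = 0.090909
U% = 9.09%

9.09


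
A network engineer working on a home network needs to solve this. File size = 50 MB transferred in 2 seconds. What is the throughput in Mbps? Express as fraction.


Given: file = 50 MB, time = 2 s
File in Mb = 50 * 8 = 400 Mb
Throughput = 400 / 2 Mbps
Throughput = 200 Mbps

200


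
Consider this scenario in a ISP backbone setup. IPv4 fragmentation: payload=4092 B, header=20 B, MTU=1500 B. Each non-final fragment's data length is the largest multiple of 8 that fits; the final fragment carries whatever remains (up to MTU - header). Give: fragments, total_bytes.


Max data per non-final fragment = floor((MTU - header)/8)*8 = floor((1500 - 20)/8)*8 = floor(1480/8)*8 = 1480 B
Final fragment needs no 8-byte alignment: it can carry up to MTU - header = 1480 B
Non-final fragments needed = ceil((payload - 1480) / 1480) = ceil(2612/1480) = ceil(1.7649) = 2
Number of fragments = 2 + 1 = 3
Fragment sizes (data): 2 * 1480 B + 1132 B (last, 1132 <= 1480 OK)
Total bytes sent = payload + n_frags * header = 4092 + 3*20 = 4092 + 60 = 4152 B

3, 4152


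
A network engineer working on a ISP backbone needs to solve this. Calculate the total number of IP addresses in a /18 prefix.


Given: CIDR prefix /18
Host bits = 32 - 18 = 14
Total addresses = 2^14 = 16384

16384


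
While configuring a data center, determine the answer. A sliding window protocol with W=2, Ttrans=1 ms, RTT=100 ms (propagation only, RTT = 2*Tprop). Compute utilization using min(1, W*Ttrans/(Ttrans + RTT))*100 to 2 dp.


Given: W = 2, Ttrans = 1 ms, RTT = 100 ms (= 2 * Tprop, Tprop = 50 ms)
Cycle time = Ttrans + RTT = 1 + 100 = 101 ms (first packet sent until its ACK returns)
W * Ttrans = 2 * 1 = 2 ms of sending per cycle
W * Ttrans / (Ttrans + RTT) = 2 / 101 = 0.019802
U = min(1, 0.019802) = 0.019802
U% = 1.98%

1.98


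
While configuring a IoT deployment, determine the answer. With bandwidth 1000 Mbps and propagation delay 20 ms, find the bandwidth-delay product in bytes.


Given: bandwidth = 1000 Mbps, delay = 20 ms
BDP in bits = 1000 * 10^6 * 20 / 1000
BDP in bits = 20000000
BDP in bytes = 20000000 / 8 = 2500000

2500000


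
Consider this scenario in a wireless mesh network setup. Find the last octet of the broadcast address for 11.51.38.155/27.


Given: IP = 11.51.38.155, prefix = /27
Host bits = 32 - 27 = 5
Network last octet = 155 AND mask = 128
Host part size = 2^5 - 1 = 31
Broadcast last octet = 128 OR 31 = 159

159


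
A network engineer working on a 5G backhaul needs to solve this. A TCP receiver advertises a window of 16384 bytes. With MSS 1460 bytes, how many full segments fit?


Given: RWND = 16384 bytes, MSS = 1460 bytes
Full segments = floor(RWND / MSS)
Full segments = floor(16384 / 1460)
Full segments = floor(11.2219) = 11

11


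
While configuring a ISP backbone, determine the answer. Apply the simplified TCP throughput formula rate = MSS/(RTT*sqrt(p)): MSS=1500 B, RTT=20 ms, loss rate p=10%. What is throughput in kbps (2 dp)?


Given: MSS = 1500 bytes, RTT = 20 ms, loss = 10%
RTT in seconds = 20 / 1000 = 0.02
Loss rate = 10% = 0.1
sqrt(loss) = sqrt(0.1) = 0.316227766017
Throughput (bytes/s) = 1500 / (0.02 * 0.316227766017) = 237170.8245
Throughput (kbps) = 237170.8245 * 8 / 1000 = 1897.366596 -> 1897.37 kbps (2 dp)

1897.37


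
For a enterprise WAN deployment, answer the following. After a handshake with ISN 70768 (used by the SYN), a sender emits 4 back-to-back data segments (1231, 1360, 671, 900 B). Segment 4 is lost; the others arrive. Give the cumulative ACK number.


SYN uses sequence number 70768; first data byte = ISN + 1 = 70769.
Segment 1: SEQ = 70769, len = 1231 B, covers [70769, 71999]
Segment 2: SEQ = 72000, len = 1360 B, covers [72000, 73359]
Segment 3: SEQ = 73360, len = 671 B, covers [73360, 74030]
Segment 4: SEQ = 74031, len = 900 B, covers [74031, 74930] [LOST]
In-order data received: bytes [70769, 74030] (segments 1..3).
Segment 4 missing -> gap begins at byte 74031.
Cumulative ACK = next expected in-order byte = 70769 + 1231 + 1360 + 671 = 74031

74031


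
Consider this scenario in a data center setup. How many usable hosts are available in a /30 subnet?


Given: subnet mask /30
Host bits = 32 - 30 = 2
Total addresses = 2^2 = 4
Usable hosts = 4 - 2 (network + broadcast) = 2

2


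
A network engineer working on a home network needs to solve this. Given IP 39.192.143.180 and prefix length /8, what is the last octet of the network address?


Given: IP = 39.192.143.180, prefix = /8
Subnet mask = 255.0.0.0
Last octet of IP: 180
Last octet of mask: 0
Network last octet = 180 AND 0 = 0

0


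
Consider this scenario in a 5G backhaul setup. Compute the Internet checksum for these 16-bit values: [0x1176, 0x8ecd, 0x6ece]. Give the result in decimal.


Given words: [0x1176, 0x8ecd, 0x6ece]
Step 1: Sum all words
Raw sum = 4470 + 36557 + 28366 = 69393
Step 2: Fold carry: (3857 + 1) = 3858
One's complement = ~3858 & 0xFFFF = 61677

61677


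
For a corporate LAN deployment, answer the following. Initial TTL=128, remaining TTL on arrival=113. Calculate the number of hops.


Given: initial TTL = 128, received TTL = 113
Hops = initial TTL - received TTL
Hops = 128 - 113 = 15

15


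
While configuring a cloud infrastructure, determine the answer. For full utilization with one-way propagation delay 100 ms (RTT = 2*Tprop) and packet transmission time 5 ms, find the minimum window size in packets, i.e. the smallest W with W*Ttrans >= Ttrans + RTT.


Given: Ttrans = 5 ms, RTT = 200 ms (= 2 * Tprop, Tprop = 100 ms)
Time until first ACK returns = Ttrans + RTT = 5 + 200 = 205 ms
Need W * Ttrans >= Ttrans + RTT  ->  W >= (Ttrans + RTT) / Ttrans
(Ttrans + RTT) / Ttrans = 205 / 5 = 41
W_min = ceil(41) = 41

41


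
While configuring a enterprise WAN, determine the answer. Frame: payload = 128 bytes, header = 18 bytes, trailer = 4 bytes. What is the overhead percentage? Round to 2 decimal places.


Given: payload = 128 B, header = 18 B, trailer = 4 B
Overhead bytes = header + trailer = 18 + 4 = 22
Total frame = payload + overhead = 128 + 22 = 150
Overhead % = 22 / 150 * 100 = 14.6667% -> 14.67% (2 dp)

14.67


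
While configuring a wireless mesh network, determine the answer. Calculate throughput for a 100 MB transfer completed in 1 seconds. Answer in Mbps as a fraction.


Given: file = 100 MB, time = 1 s
File in Mb = 100 * 8 = 800 Mb
Throughput = 800 / 1 Mbps
Throughput = 800 Mbps

800


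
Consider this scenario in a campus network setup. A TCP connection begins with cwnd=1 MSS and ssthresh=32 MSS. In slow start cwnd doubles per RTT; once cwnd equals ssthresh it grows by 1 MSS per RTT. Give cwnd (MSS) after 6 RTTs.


RTT 0: cwnd = 1 MSS (initial)
RTT 1: cwnd = 2 MSS (slow start, doubled)
RTT 2: cwnd = 4 MSS (slow start, doubled)
RTT 3: cwnd = 8 MSS (slow start, doubled)
RTT 4: cwnd = 16 MSS (slow start, doubled)
RTT 5: cwnd = 32 MSS (slow start, doubled)
RTT 6: cwnd = 33 MSS (congestion avoidance, +1)

33


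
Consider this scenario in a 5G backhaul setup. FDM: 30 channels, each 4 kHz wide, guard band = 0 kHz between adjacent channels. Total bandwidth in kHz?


Given: 30 channels, 4 kHz each, guard = 0 kHz
Channel bandwidth = 30 * 4 = 120 kHz
Guard bands = 29 gaps * 0 kHz = 0 kHz
Total = 120 + 0 = 120 kHz

120


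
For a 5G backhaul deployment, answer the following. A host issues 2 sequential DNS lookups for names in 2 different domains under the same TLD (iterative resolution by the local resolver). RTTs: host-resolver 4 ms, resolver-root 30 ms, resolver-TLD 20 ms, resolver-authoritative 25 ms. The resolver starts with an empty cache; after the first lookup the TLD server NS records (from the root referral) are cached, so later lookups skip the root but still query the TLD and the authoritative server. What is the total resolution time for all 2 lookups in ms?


Lookup 1 (cold cache): local + root + TLD + auth = 4 + 30 + 20 + 25 = 79 ms
Lookups 2..2 (TLD NS cached -> skip root; new domain -> still ask TLD and auth): local + TLD + auth = 4 + 20 + 25 = 49 ms each
Remaining 1 lookups: 1 * 49 = 49 ms
Total = 79 + 49 = 128 ms

128


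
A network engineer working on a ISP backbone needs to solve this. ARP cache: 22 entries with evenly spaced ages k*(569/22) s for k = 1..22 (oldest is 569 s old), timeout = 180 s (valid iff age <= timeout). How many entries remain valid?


Ages are k * 569/22 s for k = 1..22 (spacing = 25.8636 s).
Entry k is valid iff k * 569/22 <= 180 iff k <= 22 * 180 / 569 = 6.9596
n_valid = floor(6.9596) = 6
(n_stale = 22 - 6 = 16)

6


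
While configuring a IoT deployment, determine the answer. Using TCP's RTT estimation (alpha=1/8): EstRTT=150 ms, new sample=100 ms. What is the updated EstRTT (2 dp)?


Given: EstRTT = 150 ms, SampleRTT = 100 ms, alpha = 1/8
New EstRTT = (1 - alpha) * EstRTT + alpha * SampleRTT
(7/8) * 150 = 131.25
(1/8) * 100 = 12.5
New EstRTT = 131.25 + 12.5 = 143.75 ms -> 143.75 ms (2 dp)

143.75


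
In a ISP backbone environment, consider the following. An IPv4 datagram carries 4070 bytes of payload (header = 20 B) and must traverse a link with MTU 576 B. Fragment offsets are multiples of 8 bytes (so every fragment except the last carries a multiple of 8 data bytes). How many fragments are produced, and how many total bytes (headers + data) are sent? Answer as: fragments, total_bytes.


Max data per non-final fragment = floor((MTU - header)/8)*8 = floor((576 - 20)/8)*8 = floor(556/8)*8 = 552 B
Final fragment needs no 8-byte alignment: it can carry up to MTU - header = 556 B
Non-final fragments needed = ceil((payload - 556) / 552) = ceil(3514/552) = ceil(6.3659) = 7
Number of fragments = 7 + 1 = 8
Fragment sizes (data): 7 * 552 B + 206 B (last, 206 <= 556 OK)
Total bytes sent = payload + n_frags * header = 4070 + 8*20 = 4070 + 160 = 4230 B

8, 4230


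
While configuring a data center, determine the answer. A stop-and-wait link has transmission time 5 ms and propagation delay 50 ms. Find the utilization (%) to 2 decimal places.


Given: Ttrans = 5 ms, Tprop = 50 ms
RTT = 2 * Tprop = 2 * 50 = 100 ms
U = Ttrans / (Ttrans + RTT)
U = 5 / (5 + 100)
U = 5 / 105 = 0.047619
U% = 4.76%

4.76


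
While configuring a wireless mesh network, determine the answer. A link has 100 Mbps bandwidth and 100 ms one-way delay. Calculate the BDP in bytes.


Given: bandwidth = 100 Mbps, delay = 100 ms
BDP in bits = 100 * 10^6 * 100 / 1000
BDP in bits = 10000000
BDP in bytes = 10000000 / 8 = 1250000

1250000


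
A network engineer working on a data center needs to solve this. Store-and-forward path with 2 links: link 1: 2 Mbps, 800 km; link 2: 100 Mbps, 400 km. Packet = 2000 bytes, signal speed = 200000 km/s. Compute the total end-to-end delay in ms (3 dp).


Packet = 2000 bytes = 16000 bits. Store-and-forward: sum (t_trans + t_prop) per link.
Link 1: t_trans = 16000/(2*10^6) s = 8.0000 ms; t_prop = 800/200000 s = 4.0000 ms; subtotal = 12.0000 ms
Link 2: t_trans = 16000/(100*10^6) s = 0.1600 ms; t_prop = 400/200000 s = 2.0000 ms; subtotal = 2.1600 ms
End-to-end = 12.0000 + 2.1600 = 14.1600 ms -> 14.160 ms (3 dp)

14.160


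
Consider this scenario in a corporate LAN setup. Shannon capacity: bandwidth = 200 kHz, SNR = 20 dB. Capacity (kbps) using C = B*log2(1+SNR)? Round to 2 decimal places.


Given: B = 200 kHz, SNR = 20 dB
SNR linear = 10^(20/10) = 100
1 + SNR = 101
log2(101) = 6.6582114828
C = 200 * 1000 * 6.6582114828 = 1331642.2966 bps
C = 1331.642297 kbps -> 1331.64 kbps (2 dp)

1331.64


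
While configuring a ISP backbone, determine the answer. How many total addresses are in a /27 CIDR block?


Given: CIDR prefix /27
Host bits = 32 - 27 = 5
Total addresses = 2^5 = 32

32


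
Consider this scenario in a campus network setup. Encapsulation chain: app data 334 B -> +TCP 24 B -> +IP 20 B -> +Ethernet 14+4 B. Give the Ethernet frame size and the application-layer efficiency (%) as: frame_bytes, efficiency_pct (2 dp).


TCP segment = 334 + 24 = 358 B
IP packet = 358 + 20 = 378 B
Ethernet frame = 378 + 14 + 4 = 396 B
Efficiency = app / frame = 334 / 396 = 0.843434 = 84.3434% -> 84.34% (2 dp)

396, 84.34


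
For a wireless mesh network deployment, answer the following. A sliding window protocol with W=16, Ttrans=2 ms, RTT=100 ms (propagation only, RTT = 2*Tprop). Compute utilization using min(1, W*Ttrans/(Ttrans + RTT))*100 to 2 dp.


Given: W = 16, Ttrans = 2 ms, RTT = 100 ms (= 2 * Tprop, Tprop = 50 ms)
Cycle time = Ttrans + RTT = 2 + 100 = 102 ms (first packet sent until its ACK returns)
W * Ttrans = 16 * 2 = 32 ms of sending per cycle
W * Ttrans / (Ttrans + RTT) = 32 / 102 = 0.313725
U = min(1, 0.313725) = 0.313725
U% = 31.37%

31.37


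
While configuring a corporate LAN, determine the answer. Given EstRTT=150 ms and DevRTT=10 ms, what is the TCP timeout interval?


Given: EstRTT = 150 ms, DevRTT = 10 ms
Timeout = EstRTT + 4 * DevRTT
4 * DevRTT = 4 * 10 = 40
Timeout = 150 + 40 = 190 ms

190


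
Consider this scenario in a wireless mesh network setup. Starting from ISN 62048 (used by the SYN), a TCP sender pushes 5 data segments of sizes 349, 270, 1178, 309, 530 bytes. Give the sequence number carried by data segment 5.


The SYN occupies sequence number ISN = 62048, so the first data byte is ISN + 1 = 62049.
SEQ of data segment i = (ISN + 1) + sum of payload sizes of segments 1..i-1.
Segment 1: SEQ = 62049, payload = 349 bytes
Segment 2: SEQ = 62398, payload = 270 bytes
Segment 3: SEQ = 62668, payload = 1178 bytes
Segment 4: SEQ = 63846, payload = 309 bytes
Segment 5: SEQ = 64155, payload = 530 bytes
SEQ of segment 5 = 62049 + 349 + 270 + 1178 + 309 = 64155

64155


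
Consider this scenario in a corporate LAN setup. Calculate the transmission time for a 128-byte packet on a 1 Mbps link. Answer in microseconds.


Given: packet = 128 bytes, bandwidth = 1 Mbps
Packet in bits = 128 * 8 = 1024 bits
Bandwidth = 1 * 10^6 = 1000000 bps
Time = 1024 / 1000000 seconds
Time in us = 1024 * 10^6 / 1000000 = 1024

1024


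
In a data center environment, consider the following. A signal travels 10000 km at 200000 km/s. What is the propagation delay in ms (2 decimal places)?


Given: distance = 10000 km, speed = 200000 km/s
Delay = distance / speed = 10000 / 200000 seconds
Delay in ms = 10000 * 1000 / 200000
Delay = 50.0000 ms
Rounded to 2 dp = 50.00 ms

50.00


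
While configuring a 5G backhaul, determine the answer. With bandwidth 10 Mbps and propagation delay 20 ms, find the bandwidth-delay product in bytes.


Given: bandwidth = 10 Mbps, delay = 20 ms
BDP in bits = 10 * 10^6 * 20 / 1000
BDP in bits = 200000
BDP in bytes = 200000 / 8 = 25000

25000


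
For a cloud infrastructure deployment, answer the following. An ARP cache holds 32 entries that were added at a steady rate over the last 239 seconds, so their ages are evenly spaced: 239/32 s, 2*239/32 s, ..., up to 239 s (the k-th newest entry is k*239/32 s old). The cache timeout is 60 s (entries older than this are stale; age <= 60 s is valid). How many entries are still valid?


Ages are k * 239/32 s for k = 1..32 (spacing = 7.4688 s).
Entry k is valid iff k * 239/32 <= 60 iff k <= 32 * 60 / 239 = 8.0335
n_valid = floor(8.0335) = 8
(n_stale = 32 - 8 = 24)

8
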